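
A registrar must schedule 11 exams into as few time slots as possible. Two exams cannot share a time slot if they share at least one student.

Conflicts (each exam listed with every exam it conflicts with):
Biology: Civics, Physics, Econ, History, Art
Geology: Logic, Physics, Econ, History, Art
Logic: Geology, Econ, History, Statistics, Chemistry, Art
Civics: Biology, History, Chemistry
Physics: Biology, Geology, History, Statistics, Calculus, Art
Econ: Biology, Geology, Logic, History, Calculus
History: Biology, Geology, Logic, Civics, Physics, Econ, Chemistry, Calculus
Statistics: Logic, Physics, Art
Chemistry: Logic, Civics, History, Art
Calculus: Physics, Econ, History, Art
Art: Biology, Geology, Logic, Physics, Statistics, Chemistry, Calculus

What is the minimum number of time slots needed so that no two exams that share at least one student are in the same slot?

Geology, Logic, Econ, History are mutually in conflict, so at least 4 time slots are needed.
4 time slots suffice: time slot 1 → {History, Art}; time slot 2 → {Logic, Civics, Physics}; time slot 3 → {Econ, Statistics, Chemistry}; time slot 4 → {Biology, Geology, Calculus}. No two conflicting exams share a time slot.

4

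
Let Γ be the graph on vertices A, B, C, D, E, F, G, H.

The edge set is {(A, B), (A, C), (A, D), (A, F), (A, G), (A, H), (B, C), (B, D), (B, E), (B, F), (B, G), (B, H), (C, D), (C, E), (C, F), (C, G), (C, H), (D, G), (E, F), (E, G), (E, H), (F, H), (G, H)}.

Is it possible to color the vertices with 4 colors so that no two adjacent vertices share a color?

A, B, C, D, G are pairwise adjacent (a clique of size 5), so at least 5 colors are needed.
So 4 colors are not enough.

No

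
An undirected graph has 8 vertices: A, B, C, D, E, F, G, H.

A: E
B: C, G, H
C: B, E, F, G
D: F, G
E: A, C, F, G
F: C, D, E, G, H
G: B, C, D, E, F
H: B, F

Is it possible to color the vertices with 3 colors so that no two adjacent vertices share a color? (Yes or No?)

No

C, E, F, G are pairwise adjacent (a clique of size 4), so at least 4 colors are needed.
So 3 colors are not enough.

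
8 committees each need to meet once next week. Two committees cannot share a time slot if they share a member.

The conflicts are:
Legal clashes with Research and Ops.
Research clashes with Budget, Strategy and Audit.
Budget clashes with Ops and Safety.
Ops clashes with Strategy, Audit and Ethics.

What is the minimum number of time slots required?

2

Research and Strategy conflict, so at least 2 time slots are needed.
2 time slots suffice: Legal=2, Research=1, Budget=2, Ops=1, Strategy=2, Audit=2, Safety=1, Ethics=2. Every pair that conflicts lands in different time slots.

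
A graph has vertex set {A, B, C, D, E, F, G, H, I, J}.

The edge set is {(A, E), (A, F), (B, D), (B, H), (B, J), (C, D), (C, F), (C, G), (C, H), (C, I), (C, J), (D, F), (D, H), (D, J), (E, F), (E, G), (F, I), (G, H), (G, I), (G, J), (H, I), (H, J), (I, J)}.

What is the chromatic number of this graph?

5

C, G, H, I, J form a clique, so at least 5 colors are needed.
5 colors suffice: color 1 → {F, H}; color 2 → {E, J}; color 3 → {A, B, C}; color 4 → {D, I}; color 5 → {G}. Every edge joins two different colors.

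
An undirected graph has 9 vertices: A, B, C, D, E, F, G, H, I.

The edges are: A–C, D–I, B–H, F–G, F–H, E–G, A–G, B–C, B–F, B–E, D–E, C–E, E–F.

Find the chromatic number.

3

B, C, E form a triangle, so at least 3 colors are needed.
3 colors suffice: color red → {A, E, H, I}; color blue → {B, D, G}; color green → {C, F}. No two adjacent vertices share a color.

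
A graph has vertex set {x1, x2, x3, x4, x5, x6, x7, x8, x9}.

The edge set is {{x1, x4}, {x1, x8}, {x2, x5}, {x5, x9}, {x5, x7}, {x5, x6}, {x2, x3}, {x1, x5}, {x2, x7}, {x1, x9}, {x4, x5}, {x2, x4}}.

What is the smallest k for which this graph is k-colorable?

x1, x4, x5 form a triangle, so at least 3 colors are needed.
One proper 3-coloring: x1=B, x2=B, x3=R, x4=G, x5=R, x6=B, x7=G, x8=R, x9=G. No two adjacent vertices share a color.

3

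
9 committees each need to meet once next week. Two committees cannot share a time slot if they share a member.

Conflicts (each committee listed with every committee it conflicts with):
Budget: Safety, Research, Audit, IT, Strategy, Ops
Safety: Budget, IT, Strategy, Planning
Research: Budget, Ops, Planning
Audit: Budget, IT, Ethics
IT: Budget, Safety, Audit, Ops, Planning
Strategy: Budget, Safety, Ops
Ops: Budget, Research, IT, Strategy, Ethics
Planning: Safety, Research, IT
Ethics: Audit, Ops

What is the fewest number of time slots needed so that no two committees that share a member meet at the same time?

3

Budget, Strategy, Ops pairwise conflict, so at least 3 time slots are needed.
3 time slots suffice: time slot 1 → {Budget, Planning, Ethics}; time slot 2 → {Research, IT, Strategy}; time slot 3 → {Safety, Audit, Ops}. Every pair that conflicts lands in different time slots.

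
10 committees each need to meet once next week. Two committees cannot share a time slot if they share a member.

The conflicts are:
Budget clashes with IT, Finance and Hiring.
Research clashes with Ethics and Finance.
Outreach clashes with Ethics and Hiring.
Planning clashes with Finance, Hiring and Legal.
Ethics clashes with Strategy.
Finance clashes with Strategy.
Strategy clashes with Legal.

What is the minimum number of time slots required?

2

Ethics and Strategy conflict, so at least 2 time slots are needed.
2 time slots suffice: time slot 1 → {IT, Ethics, Finance, Hiring, Legal}; time slot 2 → {Budget, Research, Outreach, Planning, Strategy}. Every pair that conflicts lands in different time slots.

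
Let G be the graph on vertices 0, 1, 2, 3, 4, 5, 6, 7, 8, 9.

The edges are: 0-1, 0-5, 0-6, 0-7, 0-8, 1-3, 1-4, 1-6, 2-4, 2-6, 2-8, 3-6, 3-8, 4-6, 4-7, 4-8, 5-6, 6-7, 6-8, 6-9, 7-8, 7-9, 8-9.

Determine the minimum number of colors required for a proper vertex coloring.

4

0, 6, 7, 8 are pairwise adjacent (a clique of size 4), so at least 4 colors are needed.
4 colors suffice: color a → {6}; color b → {1, 5, 8}; color c → {2, 3, 7}; color d → {0, 4, 9}. Each edge has distinct colors on its endpoints.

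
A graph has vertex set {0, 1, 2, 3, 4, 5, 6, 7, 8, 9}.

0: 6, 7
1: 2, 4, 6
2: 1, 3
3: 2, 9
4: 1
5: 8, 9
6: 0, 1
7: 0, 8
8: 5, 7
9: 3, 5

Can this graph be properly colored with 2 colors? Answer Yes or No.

No

The cycle 3-9-5-8-7-0-6-1-2-3 has odd length 9, so it cannot be 2-colored; at least 3 colors are needed.
So 2 colors are not enough.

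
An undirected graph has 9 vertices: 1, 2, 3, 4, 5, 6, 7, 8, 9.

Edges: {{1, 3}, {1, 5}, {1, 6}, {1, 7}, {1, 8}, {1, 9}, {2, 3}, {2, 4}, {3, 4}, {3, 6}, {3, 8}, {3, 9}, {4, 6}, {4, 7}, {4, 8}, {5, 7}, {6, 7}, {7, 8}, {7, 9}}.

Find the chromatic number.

1, 7, 9 are mutually adjacent, so at least 3 colors are needed.
3 colors suffice: color red → {1, 4}; color blue → {3, 7}; color green → {2, 5, 6, 8, 9}. No two adjacent vertices share a color.

3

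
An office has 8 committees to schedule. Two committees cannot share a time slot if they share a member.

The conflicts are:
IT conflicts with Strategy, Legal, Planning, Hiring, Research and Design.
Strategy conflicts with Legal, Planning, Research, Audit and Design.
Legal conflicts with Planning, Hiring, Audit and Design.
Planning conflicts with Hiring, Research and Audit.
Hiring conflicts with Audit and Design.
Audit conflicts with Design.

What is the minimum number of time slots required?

4

Legal, Hiring, Audit, Design all conflict with each other, so at least 4 time slots are needed.
Using 4 time slots: IT=4, Strategy=3, Legal=2, Planning=1, Hiring=3, Research=2, Audit=4, Design=1. Every pair that conflicts lands in different time slots.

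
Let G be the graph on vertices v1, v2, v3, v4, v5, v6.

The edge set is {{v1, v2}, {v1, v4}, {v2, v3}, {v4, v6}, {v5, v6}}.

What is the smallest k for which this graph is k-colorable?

2

v1 and v2 are adjacent, so at least 2 colors are needed.
2 colors suffice: color red → {v1, v3, v6}; color blue → {v2, v4, v5}. Each edge has distinct colors on its endpoints.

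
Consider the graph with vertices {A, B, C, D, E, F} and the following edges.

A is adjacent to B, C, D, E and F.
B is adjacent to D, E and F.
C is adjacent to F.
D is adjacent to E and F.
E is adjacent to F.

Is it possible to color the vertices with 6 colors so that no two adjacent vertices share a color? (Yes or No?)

The chromatic number is 5. A, B, D, E, F are mutually adjacent (a clique of size 5), so at least 5 colors are needed.
5 colors suffice: color 1 → {A}; color 2 → {F}; color 3 → {C, E}; color 4 → {D}; color 5 → {B}.
Since 6 ≥ 5, a proper 6-coloring certainly exists.

Yes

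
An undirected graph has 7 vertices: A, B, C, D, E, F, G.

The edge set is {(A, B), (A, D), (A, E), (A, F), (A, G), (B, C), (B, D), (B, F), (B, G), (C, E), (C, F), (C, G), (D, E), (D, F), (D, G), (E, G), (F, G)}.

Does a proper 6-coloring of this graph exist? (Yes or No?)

The chromatic number is 5. A, B, D, F, G form a clique, so at least 5 colors are needed.
A valid assignment using 5 colors: A=3, B=2, C=3, D=5, E=2, F=4, G=1.
Since 6 ≥ 5, a proper 6-coloring certainly exists.

Yes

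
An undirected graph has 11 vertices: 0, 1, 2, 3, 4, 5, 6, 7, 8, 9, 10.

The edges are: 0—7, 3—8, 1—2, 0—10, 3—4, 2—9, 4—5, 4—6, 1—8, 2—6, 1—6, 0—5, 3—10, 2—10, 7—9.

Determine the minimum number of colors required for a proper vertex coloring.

1, 2, 6 are mutually adjacent, so at least 3 colors are needed.
3 colors suffice: color a → {0, 2, 3}; color b → {1, 4, 7, 10}; color c → {5, 6, 8, 9}. Each edge has distinct colors on its endpoints.

3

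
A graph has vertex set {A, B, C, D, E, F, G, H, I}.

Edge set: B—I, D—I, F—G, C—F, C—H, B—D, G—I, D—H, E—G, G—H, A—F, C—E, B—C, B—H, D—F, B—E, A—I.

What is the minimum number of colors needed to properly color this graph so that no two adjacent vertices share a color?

3

B, D, I are mutually adjacent, so at least 3 colors are needed.
One proper 3-coloring: A=1, B=1, C=2, D=2, E=3, F=3, G=1, H=3, I=3. No two adjacent vertices share a color.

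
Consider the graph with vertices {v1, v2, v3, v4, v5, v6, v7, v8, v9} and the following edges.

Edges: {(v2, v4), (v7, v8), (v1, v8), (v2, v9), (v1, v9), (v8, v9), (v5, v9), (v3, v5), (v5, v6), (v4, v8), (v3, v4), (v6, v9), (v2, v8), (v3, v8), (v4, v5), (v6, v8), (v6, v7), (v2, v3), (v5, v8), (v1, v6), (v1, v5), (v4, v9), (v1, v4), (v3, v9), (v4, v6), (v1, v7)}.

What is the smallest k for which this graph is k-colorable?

v1, v4, v5, v6, v8, v9 are mutually adjacent (a clique of size 6), so at least 6 colors are needed.
One proper 6-coloring: v1=5, v2=5, v3=4, v4=2, v5=6, v6=4, v7=2, v8=1, v9=3. No two adjacent vertices share a color.

6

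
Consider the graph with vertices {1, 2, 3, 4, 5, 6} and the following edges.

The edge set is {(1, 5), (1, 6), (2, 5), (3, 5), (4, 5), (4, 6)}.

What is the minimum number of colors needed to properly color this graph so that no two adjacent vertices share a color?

1 and 6 are adjacent, so at least 2 colors are needed.
A valid assignment using 2 colors: 1=blue, 2=blue, 3=blue, 4=blue, 5=red, 6=red. Each edge has distinct colors on its endpoints.

2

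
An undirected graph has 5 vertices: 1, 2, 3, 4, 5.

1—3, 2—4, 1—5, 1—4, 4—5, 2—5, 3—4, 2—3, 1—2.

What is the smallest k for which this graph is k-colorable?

4

1, 2, 3, 4 form a clique, so at least 4 colors are needed.
4 colors suffice: 1=red, 2=green, 3=yellow, 4=blue, 5=yellow. Each edge has distinct colors on its endpoints.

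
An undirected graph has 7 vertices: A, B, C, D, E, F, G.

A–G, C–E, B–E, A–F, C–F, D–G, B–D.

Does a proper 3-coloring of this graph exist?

Yes

The chromatic number is 3. The cycle A-G-D-B-E-C-F-A has odd length 7, so it cannot be 2-colored; at least 3 colors are needed.
3 colors suffice: A=red, B=red, C=red, D=blue, E=blue, F=blue, G=green.
That is already a proper 3-coloring.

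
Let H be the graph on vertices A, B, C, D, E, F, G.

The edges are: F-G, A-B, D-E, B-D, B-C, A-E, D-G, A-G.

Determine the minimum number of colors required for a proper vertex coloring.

B and C are adjacent, so at least 2 colors are needed.
2 colors suffice: A=1, B=2, C=1, D=1, E=2, F=1, G=2. Every edge joins two different colors.

2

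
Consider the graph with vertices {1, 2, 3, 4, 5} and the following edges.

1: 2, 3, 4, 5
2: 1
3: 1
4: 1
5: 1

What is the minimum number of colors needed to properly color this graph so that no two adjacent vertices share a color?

2

1 and 2 are adjacent, so at least 2 colors are needed.
A valid assignment using 2 colors: 1=red, 2=blue, 3=blue, 4=blue, 5=blue. No two adjacent vertices share a color.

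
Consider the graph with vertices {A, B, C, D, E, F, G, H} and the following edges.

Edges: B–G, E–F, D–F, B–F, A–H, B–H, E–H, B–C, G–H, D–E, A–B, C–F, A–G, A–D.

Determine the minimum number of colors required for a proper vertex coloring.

A, B, G, H are mutually adjacent (a clique of size 4), so at least 4 colors are needed.
One proper 4-coloring: A=3, B=1, C=3, D=1, E=3, F=2, G=4, H=2. Every edge joins two different colors.

4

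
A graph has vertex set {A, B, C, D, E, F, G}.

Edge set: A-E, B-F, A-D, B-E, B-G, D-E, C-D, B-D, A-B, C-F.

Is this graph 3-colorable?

A, B, D, E form a clique, so at least 4 colors are needed.
So 3 colors are not enough.

No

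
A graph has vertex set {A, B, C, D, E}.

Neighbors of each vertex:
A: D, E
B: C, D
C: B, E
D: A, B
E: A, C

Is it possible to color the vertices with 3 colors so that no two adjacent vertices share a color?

The chromatic number is 3. The cycle E-C-B-D-A-E has odd length 5, so it cannot be 2-colored; at least 3 colors are needed.
3 colors suffice: color 1 → {A, B}; color 2 → {C, D}; color 3 → {E}.
That is already a proper 3-coloring.

Yes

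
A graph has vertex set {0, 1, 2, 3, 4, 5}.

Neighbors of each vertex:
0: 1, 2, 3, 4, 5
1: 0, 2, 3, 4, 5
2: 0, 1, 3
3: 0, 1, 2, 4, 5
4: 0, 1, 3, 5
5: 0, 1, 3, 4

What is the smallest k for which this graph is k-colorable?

0, 1, 3, 4, 5 are mutually adjacent (a clique of size 5), so at least 5 colors are needed.
5 colors suffice: color red → {3}; color blue → {0}; color green → {1}; color yellow → {2, 5}; color purple → {4}. No two adjacent vertices share a color.

5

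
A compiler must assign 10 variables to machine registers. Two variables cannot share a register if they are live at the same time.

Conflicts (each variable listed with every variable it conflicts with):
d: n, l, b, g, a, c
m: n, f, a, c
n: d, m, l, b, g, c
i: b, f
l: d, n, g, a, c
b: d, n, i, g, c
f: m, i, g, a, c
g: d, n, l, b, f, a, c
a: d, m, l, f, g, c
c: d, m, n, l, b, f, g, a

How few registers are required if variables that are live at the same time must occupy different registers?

d, n, l, g, c are mutually in conflict, so at least 5 registers are needed.
A valid assignment using 5 registers: d=4, m=2, n=3, i=1, l=5, b=5, f=4, g=2, a=3, c=1. No two conflicting variables share a register.

5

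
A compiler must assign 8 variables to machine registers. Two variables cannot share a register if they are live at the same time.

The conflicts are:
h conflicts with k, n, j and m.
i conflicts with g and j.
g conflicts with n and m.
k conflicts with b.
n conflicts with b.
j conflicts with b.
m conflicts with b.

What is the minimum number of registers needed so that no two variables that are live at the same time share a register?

The cycle j-b-n-g-i-j has odd length 5, so it cannot be 2-colored; at least 3 registers are needed.
A valid assignment using 3 registers: h=1, i=3, g=1, k=2, n=2, j=2, m=2, b=1. No two conflicting variables share a register.

3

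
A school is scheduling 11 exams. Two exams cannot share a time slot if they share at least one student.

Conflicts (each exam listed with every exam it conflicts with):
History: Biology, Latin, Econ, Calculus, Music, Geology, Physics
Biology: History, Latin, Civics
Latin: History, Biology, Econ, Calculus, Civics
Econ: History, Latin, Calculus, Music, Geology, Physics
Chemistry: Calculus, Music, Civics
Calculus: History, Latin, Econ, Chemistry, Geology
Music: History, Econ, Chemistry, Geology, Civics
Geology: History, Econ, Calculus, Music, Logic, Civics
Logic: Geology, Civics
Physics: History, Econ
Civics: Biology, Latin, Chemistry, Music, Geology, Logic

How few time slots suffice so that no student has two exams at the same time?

4

History, Latin, Econ, Calculus pairwise conflict, so at least 4 time slots are needed.
4 time slots suffice: time slot 1 → {History, Civics}; time slot 2 → {Biology, Econ, Chemistry, Logic}; time slot 3 → {Latin, Geology, Physics}; time slot 4 → {Calculus, Music}. Every pair that conflicts lands in different time slots.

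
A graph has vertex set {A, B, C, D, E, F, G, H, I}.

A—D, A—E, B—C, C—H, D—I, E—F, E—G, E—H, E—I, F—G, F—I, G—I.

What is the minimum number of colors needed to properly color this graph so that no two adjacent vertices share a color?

4

E, F, G, I are mutually adjacent (a clique of size 4), so at least 4 colors are needed.
A valid assignment using 4 colors: A=blue, B=blue, C=red, D=red, E=red, F=green, G=yellow, H=blue, I=blue. No two adjacent vertices share a color.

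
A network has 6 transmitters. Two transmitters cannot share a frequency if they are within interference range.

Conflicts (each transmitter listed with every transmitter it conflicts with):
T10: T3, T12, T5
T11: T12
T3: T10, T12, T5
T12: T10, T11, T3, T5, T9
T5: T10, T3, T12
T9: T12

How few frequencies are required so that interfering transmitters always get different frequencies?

4

T10, T3, T12, T5 pairwise conflict, so at least 4 frequencies are needed.
4 frequencies suffice: frequency 1 → {T12}; frequency 2 → {T10, T11, T9}; frequency 3 → {T5}; frequency 4 → {T3}. Each listed conflict is separated.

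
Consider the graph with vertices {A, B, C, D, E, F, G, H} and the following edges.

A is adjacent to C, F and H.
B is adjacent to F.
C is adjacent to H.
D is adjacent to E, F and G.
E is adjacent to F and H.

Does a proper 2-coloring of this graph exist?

A, C, H form a triangle, so at least 3 colors are needed.
So 2 colors are not enough.

No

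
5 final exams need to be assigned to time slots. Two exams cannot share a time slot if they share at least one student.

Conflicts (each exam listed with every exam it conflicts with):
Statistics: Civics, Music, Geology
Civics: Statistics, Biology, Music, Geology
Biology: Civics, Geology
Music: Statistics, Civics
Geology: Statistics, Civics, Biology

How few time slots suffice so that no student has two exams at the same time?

3

Statistics, Civics, Music pairwise conflict, so at least 3 time slots are needed.
3 time slots suffice: time slot 1 → {Civics}; time slot 2 → {Music, Geology}; time slot 3 → {Statistics, Biology}. Each listed conflict is separated.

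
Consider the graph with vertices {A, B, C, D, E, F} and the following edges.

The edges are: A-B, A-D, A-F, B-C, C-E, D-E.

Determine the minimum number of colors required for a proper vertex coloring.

The cycle E-D-A-B-C-E has odd length 5, so it cannot be 2-colored; at least 3 colors are needed.
3 colors suffice: color red → {A, E}; color blue → {B, D, F}; color green → {C}. Every edge joins two different colors.

3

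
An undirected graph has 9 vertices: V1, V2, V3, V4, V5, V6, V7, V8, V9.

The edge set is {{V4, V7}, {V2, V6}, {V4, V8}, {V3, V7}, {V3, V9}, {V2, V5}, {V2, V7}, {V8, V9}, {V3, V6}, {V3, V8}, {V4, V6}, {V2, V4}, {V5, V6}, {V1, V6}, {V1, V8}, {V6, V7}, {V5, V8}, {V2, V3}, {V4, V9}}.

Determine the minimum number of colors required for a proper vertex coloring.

4

V2, V4, V6, V7 are pairwise adjacent (a clique of size 4), so at least 4 colors are needed.
One proper 4-coloring: V1=2, V2=2, V3=3, V4=3, V5=3, V6=1, V7=4, V8=1, V9=2. Every edge joins two different colors.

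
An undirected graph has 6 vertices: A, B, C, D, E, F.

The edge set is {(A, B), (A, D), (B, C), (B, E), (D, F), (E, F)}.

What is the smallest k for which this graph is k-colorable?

The cycle E-F-D-A-B-E has odd length 5, so it cannot be 2-colored; at least 3 colors are needed.
3 colors suffice: color 1 → {B, D}; color 2 → {A, C, F}; color 3 → {E}. Each edge has distinct colors on its endpoints.

3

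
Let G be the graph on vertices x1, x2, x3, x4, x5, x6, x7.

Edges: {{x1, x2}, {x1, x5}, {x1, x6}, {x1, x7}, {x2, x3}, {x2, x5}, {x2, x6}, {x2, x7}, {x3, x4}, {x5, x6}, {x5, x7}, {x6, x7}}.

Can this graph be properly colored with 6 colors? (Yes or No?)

Yes

The chromatic number is 5. x1, x2, x5, x6, x7 are pairwise adjacent (a clique of size 5), so at least 5 colors are needed.
5 colors suffice: color R → {x2, x4}; color B → {x3, x5}; color G → {x1}; color Y → {x6}; color P → {x7}.
Since 6 ≥ 5, a proper 6-coloring certainly exists.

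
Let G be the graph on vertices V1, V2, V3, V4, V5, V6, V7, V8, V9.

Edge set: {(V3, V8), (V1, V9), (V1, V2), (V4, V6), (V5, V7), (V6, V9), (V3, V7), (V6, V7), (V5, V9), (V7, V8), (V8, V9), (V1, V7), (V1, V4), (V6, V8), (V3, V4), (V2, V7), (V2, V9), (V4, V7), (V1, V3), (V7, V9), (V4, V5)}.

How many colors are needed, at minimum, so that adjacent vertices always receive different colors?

4

V1, V2, V7, V9 are mutually adjacent (a clique of size 4), so at least 4 colors are needed.
4 colors suffice: color 1 → {V7}; color 2 → {V4, V9}; color 3 → {V1, V5, V8}; color 4 → {V2, V3, V6}. No two adjacent vertices share a color.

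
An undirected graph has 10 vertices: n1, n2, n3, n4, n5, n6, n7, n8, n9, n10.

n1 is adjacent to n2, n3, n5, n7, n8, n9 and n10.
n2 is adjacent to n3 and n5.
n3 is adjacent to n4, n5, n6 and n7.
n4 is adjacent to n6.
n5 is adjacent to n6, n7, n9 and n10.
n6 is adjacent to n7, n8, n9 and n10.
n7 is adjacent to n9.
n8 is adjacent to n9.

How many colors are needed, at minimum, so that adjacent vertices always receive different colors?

4

n1, n5, n7, n9 are pairwise adjacent (a clique of size 4), so at least 4 colors are needed.
4 colors suffice: n1=1, n2=4, n3=3, n4=2, n5=2, n6=1, n7=4, n8=2, n9=3, n10=3. Every edge joins two different colors.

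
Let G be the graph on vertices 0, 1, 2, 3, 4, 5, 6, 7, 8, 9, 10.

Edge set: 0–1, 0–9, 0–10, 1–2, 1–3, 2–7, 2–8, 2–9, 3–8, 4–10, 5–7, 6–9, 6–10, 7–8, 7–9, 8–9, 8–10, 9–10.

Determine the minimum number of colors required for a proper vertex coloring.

2, 7, 8, 9 are pairwise adjacent (a clique of size 4), so at least 4 colors are needed.
One proper 4-coloring: 0=blue, 1=red, 2=yellow, 3=green, 4=red, 5=red, 6=blue, 7=green, 8=blue, 9=red, 10=green. No two adjacent vertices share a color.

4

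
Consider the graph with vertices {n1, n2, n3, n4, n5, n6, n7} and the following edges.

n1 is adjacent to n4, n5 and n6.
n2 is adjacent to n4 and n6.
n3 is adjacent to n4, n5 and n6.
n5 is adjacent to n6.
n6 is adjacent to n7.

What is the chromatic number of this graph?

3

n3, n5, n6 are pairwise adjacent, so at least 3 colors are needed.
A valid assignment using 3 colors: n1=2, n2=2, n3=2, n4=1, n5=3, n6=1, n7=2. Each edge has distinct colors on its endpoints.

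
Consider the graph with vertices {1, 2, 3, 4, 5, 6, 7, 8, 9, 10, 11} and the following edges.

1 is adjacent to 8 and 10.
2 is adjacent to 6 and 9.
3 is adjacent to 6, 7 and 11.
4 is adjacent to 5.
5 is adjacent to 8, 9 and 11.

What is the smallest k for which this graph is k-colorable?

1 and 8 are adjacent, so at least 2 colors are needed.
One proper 2-coloring: 1=red, 2=red, 3=red, 4=blue, 5=red, 6=blue, 7=blue, 8=blue, 9=blue, 10=blue, 11=blue. Every edge joins two different colors.

2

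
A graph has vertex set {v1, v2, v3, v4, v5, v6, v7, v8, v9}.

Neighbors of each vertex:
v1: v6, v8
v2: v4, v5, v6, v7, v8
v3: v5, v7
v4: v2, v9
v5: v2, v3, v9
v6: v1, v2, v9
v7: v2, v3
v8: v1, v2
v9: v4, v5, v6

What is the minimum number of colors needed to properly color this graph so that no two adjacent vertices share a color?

2

v1 and v6 are adjacent, so at least 2 colors are needed.
2 colors suffice: v1=red, v2=red, v3=red, v4=blue, v5=blue, v6=blue, v7=blue, v8=blue, v9=red. Each edge has distinct colors on its endpoints.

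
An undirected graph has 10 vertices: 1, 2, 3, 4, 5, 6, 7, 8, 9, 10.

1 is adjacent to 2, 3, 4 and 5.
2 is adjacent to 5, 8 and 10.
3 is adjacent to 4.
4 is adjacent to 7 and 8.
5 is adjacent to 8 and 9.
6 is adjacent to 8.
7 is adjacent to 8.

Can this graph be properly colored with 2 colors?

4, 7, 8 form a triangle, so at least 3 colors are needed.
So 2 colors are not enough.

No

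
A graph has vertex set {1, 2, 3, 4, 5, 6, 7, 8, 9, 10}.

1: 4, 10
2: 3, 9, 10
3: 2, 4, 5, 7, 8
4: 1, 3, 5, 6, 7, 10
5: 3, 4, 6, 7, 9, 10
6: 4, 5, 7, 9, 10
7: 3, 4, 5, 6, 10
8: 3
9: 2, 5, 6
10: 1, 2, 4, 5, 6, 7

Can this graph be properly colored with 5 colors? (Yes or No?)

Yes

The chromatic number is 5. 4, 5, 6, 7, 10 form a clique, so at least 5 colors are needed.
5 colors suffice: color a → {2, 4, 8}; color b → {3, 9, 10}; color c → {1, 5}; color d → {7}; color e → {6}.
That is already a proper 5-coloring.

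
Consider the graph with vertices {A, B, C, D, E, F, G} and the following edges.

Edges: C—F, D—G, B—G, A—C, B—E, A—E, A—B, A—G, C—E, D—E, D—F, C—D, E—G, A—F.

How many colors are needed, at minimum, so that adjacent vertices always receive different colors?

4

A, B, E, G are pairwise adjacent (a clique of size 4), so at least 4 colors are needed.
4 colors suffice: color red → {A, D}; color blue → {E, F}; color green → {C, G}; color yellow → {B}. Each edge has distinct colors on its endpoints.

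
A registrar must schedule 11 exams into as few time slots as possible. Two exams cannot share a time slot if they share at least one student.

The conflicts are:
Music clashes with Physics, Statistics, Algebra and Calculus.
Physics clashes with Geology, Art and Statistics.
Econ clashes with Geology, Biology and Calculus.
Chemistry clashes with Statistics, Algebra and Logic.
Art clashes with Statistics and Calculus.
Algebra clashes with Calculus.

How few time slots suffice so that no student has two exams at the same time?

3

Music, Algebra, Calculus pairwise conflict, so at least 3 time slots are needed.
Using 3 time slots: Music=2, Physics=3, Econ=2, Chemistry=2, Geology=1, Art=2, Statistics=1, Biology=1, Algebra=3, Logic=1, Calculus=1. No two conflicting exams share a time slot.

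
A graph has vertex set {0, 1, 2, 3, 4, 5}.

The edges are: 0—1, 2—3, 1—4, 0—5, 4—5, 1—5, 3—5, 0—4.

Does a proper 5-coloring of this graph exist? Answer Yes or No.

Yes

The chromatic number is 4. 0, 1, 4, 5 form a clique, so at least 4 colors are needed.
One proper 4-coloring: 0=yellow, 1=blue, 2=red, 3=blue, 4=green, 5=red.
Since 5 ≥ 4, a proper 5-coloring certainly exists.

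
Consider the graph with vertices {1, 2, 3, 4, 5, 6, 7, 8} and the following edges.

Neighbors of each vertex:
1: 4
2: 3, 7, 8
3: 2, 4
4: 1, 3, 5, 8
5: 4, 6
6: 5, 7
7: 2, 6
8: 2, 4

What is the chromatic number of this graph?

2

6 and 7 are adjacent, so at least 2 colors are needed.
A valid assignment using 2 colors: 1=b, 2=a, 3=b, 4=a, 5=b, 6=a, 7=b, 8=b. Each edge has distinct colors on its endpoints.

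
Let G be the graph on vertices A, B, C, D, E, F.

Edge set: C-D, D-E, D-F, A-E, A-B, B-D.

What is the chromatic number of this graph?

2

A and E are adjacent, so at least 2 colors are needed.
2 colors suffice: color 1 → {A, D}; color 2 → {B, C, E, F}. Every edge joins two different colors.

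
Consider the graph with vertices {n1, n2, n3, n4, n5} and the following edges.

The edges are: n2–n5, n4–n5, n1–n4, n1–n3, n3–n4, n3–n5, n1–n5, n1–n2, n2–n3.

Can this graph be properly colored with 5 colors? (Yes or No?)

The chromatic number is 4. n1, n3, n4, n5 are mutually adjacent (a clique of size 4), so at least 4 colors are needed.
One proper 4-coloring: n1=1, n2=4, n3=2, n4=4, n5=3.
Since 5 ≥ 4, a proper 5-coloring certainly exists.

Yes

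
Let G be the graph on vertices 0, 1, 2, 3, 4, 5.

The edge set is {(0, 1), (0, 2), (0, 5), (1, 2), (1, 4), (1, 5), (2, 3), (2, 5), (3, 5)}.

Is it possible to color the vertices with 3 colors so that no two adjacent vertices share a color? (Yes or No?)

0, 1, 2, 5 form a clique, so at least 4 colors are needed.
So 3 colors are not enough.

No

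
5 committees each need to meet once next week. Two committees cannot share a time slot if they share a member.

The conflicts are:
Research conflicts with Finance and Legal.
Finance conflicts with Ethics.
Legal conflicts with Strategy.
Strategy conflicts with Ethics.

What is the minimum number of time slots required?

The cycle Strategy-Ethics-Finance-Research-Legal-Strategy has odd length 5, so it cannot be 2-colored; at least 3 time slots are needed.
3 time slots suffice: time slot 1 → {Finance, Strategy}; time slot 2 → {Research, Ethics}; time slot 3 → {Legal}. Each listed conflict is separated.

3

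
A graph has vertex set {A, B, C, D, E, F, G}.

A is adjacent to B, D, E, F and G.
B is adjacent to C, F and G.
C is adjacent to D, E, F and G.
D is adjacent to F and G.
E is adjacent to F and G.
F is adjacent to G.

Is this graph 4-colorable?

The chromatic number is 4. A, B, F, G form a clique, so at least 4 colors are needed.
4 colors suffice: A=3, B=4, C=3, D=4, E=4, F=1, G=2.
That is already a proper 4-coloring.

Yes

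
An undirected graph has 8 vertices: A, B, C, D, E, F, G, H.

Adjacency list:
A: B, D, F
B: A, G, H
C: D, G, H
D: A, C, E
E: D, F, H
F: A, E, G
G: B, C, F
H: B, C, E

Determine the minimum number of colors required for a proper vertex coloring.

The cycle H-E-D-A-B-H has odd length 5, so it cannot be 2-colored; at least 3 colors are needed.
A valid assignment using 3 colors: A=blue, B=green, C=blue, D=red, E=blue, F=green, G=red, H=red. Each edge has distinct colors on its endpoints.

3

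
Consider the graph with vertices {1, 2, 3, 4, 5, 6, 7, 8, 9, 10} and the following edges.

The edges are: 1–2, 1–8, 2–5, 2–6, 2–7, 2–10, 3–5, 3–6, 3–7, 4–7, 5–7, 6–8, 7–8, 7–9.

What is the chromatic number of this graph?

3

2, 5, 7 form a triangle, so at least 3 colors are needed.
3 colors suffice: color red → {1, 6, 7, 10}; color blue → {2, 3, 4, 8, 9}; color green → {5}. No two adjacent vertices share a color.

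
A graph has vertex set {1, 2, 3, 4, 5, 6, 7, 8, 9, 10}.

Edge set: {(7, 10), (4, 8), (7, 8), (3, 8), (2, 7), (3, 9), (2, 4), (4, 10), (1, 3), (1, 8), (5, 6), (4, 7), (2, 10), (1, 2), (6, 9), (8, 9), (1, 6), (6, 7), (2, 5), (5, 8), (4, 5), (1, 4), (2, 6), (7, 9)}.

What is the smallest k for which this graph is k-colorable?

4

2, 4, 7, 10 are mutually adjacent (a clique of size 4), so at least 4 colors are needed.
4 colors suffice: color red → {1, 5, 7}; color blue → {2, 8}; color green → {3, 4, 6}; color yellow → {9, 10}. Every edge joins two different colors.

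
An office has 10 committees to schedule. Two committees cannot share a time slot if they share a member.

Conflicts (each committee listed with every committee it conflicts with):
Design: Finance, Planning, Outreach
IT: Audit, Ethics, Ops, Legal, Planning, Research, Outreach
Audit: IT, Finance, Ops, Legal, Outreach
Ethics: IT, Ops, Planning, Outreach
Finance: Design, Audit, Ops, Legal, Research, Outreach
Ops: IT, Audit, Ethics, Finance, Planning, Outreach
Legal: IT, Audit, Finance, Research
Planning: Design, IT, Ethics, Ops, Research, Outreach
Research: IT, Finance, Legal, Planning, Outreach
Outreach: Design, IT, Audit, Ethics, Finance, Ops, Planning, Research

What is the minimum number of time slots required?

IT, Ethics, Ops, Planning, Outreach all conflict with each other, so at least 5 time slots are needed.
5 time slots suffice: Design=3, IT=2, Audit=4, Ethics=5, Finance=2, Ops=3, Legal=1, Planning=4, Research=3, Outreach=1. Each listed conflict is separated.

5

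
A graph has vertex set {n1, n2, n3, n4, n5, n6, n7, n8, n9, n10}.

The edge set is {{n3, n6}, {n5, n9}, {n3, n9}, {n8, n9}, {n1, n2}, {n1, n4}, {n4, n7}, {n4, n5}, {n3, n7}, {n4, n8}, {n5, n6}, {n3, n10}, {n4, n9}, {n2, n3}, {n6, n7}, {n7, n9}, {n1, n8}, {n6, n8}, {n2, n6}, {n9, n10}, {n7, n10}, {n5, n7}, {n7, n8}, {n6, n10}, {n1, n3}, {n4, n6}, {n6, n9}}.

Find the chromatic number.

n4, n5, n6, n7, n9 are mutually adjacent (a clique of size 5), so at least 5 colors are needed.
5 colors suffice: color 1 → {n1, n6}; color 2 → {n2, n7}; color 3 → {n9}; color 4 → {n3, n4}; color 5 → {n5, n8, n10}. Each edge has distinct colors on its endpoints.

5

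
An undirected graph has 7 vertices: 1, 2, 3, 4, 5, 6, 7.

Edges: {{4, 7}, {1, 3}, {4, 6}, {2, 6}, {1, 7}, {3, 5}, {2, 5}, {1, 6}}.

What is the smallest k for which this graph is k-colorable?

3

The cycle 3-5-2-6-1-3 has odd length 5, so it cannot be 2-colored; at least 3 colors are needed.
3 colors suffice: color red → {1, 2, 4}; color blue → {3, 6, 7}; color green → {5}. No two adjacent vertices share a color.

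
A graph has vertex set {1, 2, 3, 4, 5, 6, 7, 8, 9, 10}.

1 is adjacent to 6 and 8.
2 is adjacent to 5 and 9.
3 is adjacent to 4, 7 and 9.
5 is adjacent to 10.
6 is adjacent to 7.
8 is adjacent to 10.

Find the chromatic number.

The cycle 10-5-2-9-3-7-6-1-8-10 has odd length 9, so it cannot be 2-colored; at least 3 colors are needed.
3 colors suffice: 1=blue, 2=red, 3=red, 4=blue, 5=blue, 6=red, 7=blue, 8=red, 9=blue, 10=green. Every edge joins two different colors.

3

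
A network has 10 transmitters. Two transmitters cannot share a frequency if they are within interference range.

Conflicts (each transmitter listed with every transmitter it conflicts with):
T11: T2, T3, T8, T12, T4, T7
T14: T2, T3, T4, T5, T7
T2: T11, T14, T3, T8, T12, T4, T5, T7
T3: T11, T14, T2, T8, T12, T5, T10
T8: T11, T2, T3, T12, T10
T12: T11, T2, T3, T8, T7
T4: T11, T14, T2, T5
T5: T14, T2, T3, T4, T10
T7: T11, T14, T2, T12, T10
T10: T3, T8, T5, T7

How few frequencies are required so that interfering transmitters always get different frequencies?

T11, T2, T3, T8, T12 are mutually in conflict, so at least 5 frequencies are needed.
Using 5 frequencies: T11=3, T14=4, T2=1, T3=2, T8=5, T12=4, T4=2, T5=3, T7=2, T10=1. Every pair that conflicts lands in different frequencies.

5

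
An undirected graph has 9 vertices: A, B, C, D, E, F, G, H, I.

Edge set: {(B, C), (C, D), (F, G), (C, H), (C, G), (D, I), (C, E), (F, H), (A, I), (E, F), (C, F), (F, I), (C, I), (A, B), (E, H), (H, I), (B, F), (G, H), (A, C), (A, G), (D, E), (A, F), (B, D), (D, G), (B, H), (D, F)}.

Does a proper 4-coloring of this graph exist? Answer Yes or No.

Yes

The chromatic number is 4. C, F, H, I are pairwise adjacent (a clique of size 4), so at least 4 colors are needed.
4 colors suffice: color red → {C}; color blue → {F}; color green → {A, D, H}; color yellow → {B, E, G, I}.
That is already a proper 4-coloring.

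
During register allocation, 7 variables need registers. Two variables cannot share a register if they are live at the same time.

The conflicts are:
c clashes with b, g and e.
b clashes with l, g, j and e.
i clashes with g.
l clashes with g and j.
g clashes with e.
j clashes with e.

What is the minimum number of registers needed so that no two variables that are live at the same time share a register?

c, b, g, e are mutually in conflict, so at least 4 registers are needed.
4 registers suffice: register 1 → {b, i}; register 2 → {g, j}; register 3 → {l, e}; register 4 → {c}. Each listed conflict is separated.

4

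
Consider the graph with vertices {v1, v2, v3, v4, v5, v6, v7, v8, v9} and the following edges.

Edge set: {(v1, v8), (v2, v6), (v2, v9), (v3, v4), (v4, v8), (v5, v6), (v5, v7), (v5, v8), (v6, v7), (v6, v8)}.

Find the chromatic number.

v5, v6, v8 are pairwise adjacent, so at least 3 colors are needed.
3 colors suffice: color R → {v1, v4, v6, v9}; color B → {v2, v3, v7, v8}; color G → {v5}. Each edge has distinct colors on its endpoints.

3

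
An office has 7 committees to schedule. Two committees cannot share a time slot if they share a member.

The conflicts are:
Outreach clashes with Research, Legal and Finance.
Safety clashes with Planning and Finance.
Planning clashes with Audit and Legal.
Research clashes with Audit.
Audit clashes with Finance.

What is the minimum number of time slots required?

The cycle Research-Audit-Planning-Legal-Outreach-Research has odd length 5, so it cannot be 2-colored; at least 3 time slots are needed.
Using 3 time slots: Outreach=1, Safety=2, Planning=1, Research=3, Audit=2, Legal=2, Finance=3. Each listed conflict is separated.

3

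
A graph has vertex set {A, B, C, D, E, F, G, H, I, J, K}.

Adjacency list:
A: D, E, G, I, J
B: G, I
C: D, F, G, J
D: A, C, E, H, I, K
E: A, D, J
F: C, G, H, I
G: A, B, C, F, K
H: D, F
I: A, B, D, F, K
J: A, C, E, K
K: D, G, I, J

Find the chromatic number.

A, D, I form a triangle, so at least 3 colors are needed.
3 colors suffice: color 1 → {D, G, J}; color 2 → {A, B, F, K}; color 3 → {C, E, H, I}. No two adjacent vertices share a color.

3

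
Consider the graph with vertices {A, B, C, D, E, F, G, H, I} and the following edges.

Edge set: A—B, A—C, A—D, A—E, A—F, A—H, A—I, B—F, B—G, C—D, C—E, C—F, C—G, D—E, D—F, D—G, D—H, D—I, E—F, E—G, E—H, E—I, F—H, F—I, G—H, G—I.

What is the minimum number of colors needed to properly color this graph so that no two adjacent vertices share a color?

5

A, D, E, F, H are mutually adjacent (a clique of size 5), so at least 5 colors are needed.
A valid assignment using 5 colors: A=3, B=1, C=5, D=2, E=1, F=4, G=3, H=5, I=5. No two adjacent vertices share a color.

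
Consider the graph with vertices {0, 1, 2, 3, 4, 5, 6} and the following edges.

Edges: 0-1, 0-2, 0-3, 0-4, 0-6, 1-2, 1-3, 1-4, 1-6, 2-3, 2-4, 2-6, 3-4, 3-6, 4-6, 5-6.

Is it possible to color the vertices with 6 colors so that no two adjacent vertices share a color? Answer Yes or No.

Yes

The chromatic number is 6. 0, 1, 2, 3, 4, 6 form a clique, so at least 6 colors are needed.
One proper 6-coloring: 0=blue, 1=orange, 2=purple, 3=yellow, 4=green, 5=blue, 6=red.
That is already a proper 6-coloring.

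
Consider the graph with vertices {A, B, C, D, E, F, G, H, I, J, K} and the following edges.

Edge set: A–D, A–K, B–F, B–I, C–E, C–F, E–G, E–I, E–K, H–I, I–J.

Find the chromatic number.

The cycle C-F-B-I-E-C has odd length 5, so it cannot be 2-colored; at least 3 colors are needed.
3 colors suffice: color 1 → {D, F, G, I, K}; color 2 → {A, B, E, H, J}; color 3 → {C}. Every edge joins two different colors.

3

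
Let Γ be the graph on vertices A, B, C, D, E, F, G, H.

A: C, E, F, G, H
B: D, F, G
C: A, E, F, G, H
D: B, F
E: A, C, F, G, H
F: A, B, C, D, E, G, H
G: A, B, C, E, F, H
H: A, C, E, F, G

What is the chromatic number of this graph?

6

A, C, E, F, G, H are pairwise adjacent (a clique of size 6), so at least 6 colors are needed.
A valid assignment using 6 colors: A=3, B=3, C=6, D=2, E=4, F=1, G=2, H=5. No two adjacent vertices share a color.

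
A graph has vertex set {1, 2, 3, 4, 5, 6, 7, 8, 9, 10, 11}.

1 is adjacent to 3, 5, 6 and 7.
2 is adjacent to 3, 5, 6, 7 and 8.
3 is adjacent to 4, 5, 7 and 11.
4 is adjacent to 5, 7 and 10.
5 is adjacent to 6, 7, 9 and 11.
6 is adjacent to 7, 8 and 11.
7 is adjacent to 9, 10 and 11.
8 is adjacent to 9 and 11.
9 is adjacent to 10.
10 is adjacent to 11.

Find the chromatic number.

4

2, 3, 5, 7 are mutually adjacent (a clique of size 4), so at least 4 colors are needed.
4 colors suffice: color red → {7, 8}; color blue → {5, 10}; color green → {3, 6, 9}; color yellow → {1, 2, 4, 11}. Every edge joins two different colors.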